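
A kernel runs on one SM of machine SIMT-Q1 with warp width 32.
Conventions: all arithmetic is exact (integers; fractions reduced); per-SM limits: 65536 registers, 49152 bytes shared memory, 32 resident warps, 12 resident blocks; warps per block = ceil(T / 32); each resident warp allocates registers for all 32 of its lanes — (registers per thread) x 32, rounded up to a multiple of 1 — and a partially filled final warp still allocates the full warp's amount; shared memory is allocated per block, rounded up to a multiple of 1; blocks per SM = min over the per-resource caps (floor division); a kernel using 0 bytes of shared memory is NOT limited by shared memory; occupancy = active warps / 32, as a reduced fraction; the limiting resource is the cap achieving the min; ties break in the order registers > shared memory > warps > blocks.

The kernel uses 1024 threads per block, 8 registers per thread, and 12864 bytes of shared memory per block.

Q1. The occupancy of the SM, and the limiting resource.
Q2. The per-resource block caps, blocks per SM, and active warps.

Answer: occupancy 1, limited by warps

registers: 8 blocks
shared memory: 3 blocks
warps: 1 block
blocks: 12 blocks

Answer: 1 block, 32 active warps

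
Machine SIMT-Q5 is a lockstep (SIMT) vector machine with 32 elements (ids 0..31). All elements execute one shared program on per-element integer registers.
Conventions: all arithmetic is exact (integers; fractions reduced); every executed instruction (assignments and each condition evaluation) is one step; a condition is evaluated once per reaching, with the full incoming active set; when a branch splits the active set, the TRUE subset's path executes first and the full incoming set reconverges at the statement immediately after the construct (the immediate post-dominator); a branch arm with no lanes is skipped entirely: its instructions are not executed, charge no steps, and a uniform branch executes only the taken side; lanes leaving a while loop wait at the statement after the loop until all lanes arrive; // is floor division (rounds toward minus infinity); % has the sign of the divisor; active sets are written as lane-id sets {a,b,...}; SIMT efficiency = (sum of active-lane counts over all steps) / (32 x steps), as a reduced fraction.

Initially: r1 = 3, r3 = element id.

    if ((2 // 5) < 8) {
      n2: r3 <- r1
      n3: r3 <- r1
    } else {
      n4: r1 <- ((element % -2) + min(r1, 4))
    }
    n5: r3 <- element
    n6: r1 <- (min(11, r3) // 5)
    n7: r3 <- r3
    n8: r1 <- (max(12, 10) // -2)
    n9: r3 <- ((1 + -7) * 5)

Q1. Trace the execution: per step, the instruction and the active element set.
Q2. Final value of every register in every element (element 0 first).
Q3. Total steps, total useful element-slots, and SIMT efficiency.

step 0: eval ((2 // 5) < 8)          {0,1,2,3,4,5,6,7,8,9,10,11,12,13,14,15,16,17,18,19,20,21,22,23,24,25,26,27,28,29,30,31}
step 1: r3 <- r1                     {0,1,2,3,4,5,6,7,8,9,10,11,12,13,14,15,16,17,18,19,20,21,22,23,24,25,26,27,28,29,30,31}
step 2: r3 <- r1                     {0,1,2,3,4,5,6,7,8,9,10,11,12,13,14,15,16,17,18,19,20,21,22,23,24,25,26,27,28,29,30,31}
step 3: r3 <- element                {0,1,2,3,4,5,6,7,8,9,10,11,12,13,14,15,16,17,18,19,20,21,22,23,24,25,26,27,28,29,30,31}
step 4: r1 <- (min(11, r3) // 5)     {0,1,2,3,4,5,6,7,8,9,10,11,12,13,14,15,16,17,18,19,20,21,22,23,24,25,26,27,28,29,30,31}
step 5: r3 <- r3                     {0,1,2,3,4,5,6,7,8,9,10,11,12,13,14,15,16,17,18,19,20,21,22,23,24,25,26,27,28,29,30,31}
step 6: r1 <- (max(12, 10) // -2)    {0,1,2,3,4,5,6,7,8,9,10,11,12,13,14,15,16,17,18,19,20,21,22,23,24,25,26,27,28,29,30,31}
step 7: r3 <- ((1 + -7) * 5)         {0,1,2,3,4,5,6,7,8,9,10,11,12,13,14,15,16,17,18,19,20,21,22,23,24,25,26,27,28,29,30,31}

Answer: 8 steps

r1: -6,-6,-6,-6,-6,-6,-6,-6,-6,-6,-6,-6,-6,-6,-6,-6,-6,-6,-6,-6,-6,-6,-6,-6,-6,-6,-6,-6,-6,-6,-6,-6
r3: -30,-30,-30,-30,-30,-30,-30,-30,-30,-30,-30,-30,-30,-30,-30,-30,-30,-30,-30,-30,-30,-30,-30,-30,-30,-30,-30,-30,-30,-30,-30,-30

steps = 8; useful = 256; efficiency = 256/256 = 1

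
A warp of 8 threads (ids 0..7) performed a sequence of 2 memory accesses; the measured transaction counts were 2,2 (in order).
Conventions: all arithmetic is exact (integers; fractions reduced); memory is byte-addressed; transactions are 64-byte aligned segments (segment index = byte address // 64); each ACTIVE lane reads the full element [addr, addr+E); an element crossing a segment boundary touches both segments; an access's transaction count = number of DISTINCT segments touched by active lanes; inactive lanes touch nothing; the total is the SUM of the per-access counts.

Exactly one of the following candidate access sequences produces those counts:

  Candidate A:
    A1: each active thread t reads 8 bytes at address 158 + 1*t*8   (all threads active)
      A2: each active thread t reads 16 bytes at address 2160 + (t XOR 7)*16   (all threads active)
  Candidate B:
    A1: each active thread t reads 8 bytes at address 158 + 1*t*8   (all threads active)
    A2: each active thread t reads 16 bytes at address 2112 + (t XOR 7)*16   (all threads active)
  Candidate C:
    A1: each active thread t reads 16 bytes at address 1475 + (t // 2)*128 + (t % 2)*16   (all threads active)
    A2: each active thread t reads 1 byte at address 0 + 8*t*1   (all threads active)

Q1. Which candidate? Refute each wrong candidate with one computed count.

A: A2 gives 3 transactions, not 2
C: A1 gives 4 transactions, not 2
B: all counts match (2,2)

Answer: B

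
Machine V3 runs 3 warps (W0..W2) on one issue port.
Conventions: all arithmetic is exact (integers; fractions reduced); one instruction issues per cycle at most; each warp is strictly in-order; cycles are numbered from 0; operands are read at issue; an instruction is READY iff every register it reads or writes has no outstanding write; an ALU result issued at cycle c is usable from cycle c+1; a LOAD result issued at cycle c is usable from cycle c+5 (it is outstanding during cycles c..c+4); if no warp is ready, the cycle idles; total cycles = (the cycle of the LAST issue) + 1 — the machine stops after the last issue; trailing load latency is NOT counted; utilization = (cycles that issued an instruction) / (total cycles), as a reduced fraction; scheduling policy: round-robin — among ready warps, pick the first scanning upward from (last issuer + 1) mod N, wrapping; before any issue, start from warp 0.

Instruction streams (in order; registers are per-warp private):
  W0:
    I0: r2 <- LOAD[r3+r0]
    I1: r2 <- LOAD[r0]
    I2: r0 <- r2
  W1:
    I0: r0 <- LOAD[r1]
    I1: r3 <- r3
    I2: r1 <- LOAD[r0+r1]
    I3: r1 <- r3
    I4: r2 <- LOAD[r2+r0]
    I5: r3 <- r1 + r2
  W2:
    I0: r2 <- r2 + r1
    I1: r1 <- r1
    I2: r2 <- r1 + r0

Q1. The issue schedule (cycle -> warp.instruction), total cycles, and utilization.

cycle 0: W0.I0
cycle 1: W1.I0
cycle 2: W2.I0
cycle 3: W1.I1
cycle 4: W2.I1
cycle 5: W0.I1
cycle 6: W1.I2
cycle 7: W2.I2
cycle 8: idle
cycle 9: idle
cycle 10: W0.I2
cycle 11: W1.I3
cycle 12: W1.I4
cycle 13: idle
cycle 14: idle
cycle 15: idle
cycle 16: idle
cycle 17: W1.I5

Answer: 18 cycles, utilization 2/3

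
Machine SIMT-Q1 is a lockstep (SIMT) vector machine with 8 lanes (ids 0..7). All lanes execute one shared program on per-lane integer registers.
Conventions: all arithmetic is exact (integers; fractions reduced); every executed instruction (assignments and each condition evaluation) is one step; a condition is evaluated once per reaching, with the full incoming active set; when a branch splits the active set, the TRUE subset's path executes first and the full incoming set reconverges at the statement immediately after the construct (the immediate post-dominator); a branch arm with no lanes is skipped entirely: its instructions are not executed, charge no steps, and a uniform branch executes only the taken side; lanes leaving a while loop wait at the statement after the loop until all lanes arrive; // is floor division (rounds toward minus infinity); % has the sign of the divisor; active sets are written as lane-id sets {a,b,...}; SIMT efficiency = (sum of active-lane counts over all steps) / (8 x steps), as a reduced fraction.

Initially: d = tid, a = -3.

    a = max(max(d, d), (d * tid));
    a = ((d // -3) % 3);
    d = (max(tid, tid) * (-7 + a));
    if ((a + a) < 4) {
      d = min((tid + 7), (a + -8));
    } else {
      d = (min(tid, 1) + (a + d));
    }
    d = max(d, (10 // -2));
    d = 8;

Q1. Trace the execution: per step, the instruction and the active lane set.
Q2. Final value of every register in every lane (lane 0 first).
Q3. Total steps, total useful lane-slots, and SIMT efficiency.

step 0: a <- max(max(d, d), (d * tid)) {0,1,2,3,4,5,6,7}
step 1: a <- ((d // -3) % 3)         {0,1,2,3,4,5,6,7}
step 2: d <- (max(tid, tid) * (-7 + a)) {0,1,2,3,4,5,6,7}
step 3: eval ((a + a) < 4)           {0,1,2,3,4,5,6,7}
step 4: d <- min((tid + 7), (a + -8)) {0,4,5,6,7}
step 5: d <- (min(tid, 1) + (a + d)) {1,2,3}
step 6: d <- max(d, (10 // -2))      {0,1,2,3,4,5,6,7}
step 7: d <- 8                       {0,1,2,3,4,5,6,7}

Answer: 8 steps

d: 8,8,8,8,8,8,8,8
a: 0,2,2,2,1,1,1,0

steps = 8; useful = 56; efficiency = 56/64 = 7/8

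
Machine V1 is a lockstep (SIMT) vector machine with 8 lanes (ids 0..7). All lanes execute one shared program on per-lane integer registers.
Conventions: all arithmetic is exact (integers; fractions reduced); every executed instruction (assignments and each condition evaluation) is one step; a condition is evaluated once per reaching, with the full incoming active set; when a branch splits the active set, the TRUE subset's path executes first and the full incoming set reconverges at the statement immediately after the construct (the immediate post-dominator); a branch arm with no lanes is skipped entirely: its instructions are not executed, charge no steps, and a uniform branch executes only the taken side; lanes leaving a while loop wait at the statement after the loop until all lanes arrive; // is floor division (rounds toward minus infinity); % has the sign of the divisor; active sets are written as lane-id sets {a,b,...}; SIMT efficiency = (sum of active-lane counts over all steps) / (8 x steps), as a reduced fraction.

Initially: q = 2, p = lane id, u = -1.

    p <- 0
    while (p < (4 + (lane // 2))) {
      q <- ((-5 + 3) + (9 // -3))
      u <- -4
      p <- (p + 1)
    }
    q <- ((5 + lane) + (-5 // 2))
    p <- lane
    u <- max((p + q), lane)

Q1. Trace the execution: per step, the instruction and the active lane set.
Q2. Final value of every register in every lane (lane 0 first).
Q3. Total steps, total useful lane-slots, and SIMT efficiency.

step 0: p <- 0                       {0,1,2,3,4,5,6,7}
step 1: eval (p < (4 + (lane // 2))) {0,1,2,3,4,5,6,7}
step 2: q <- ((-5 + 3) + (9 // -3))  {0,1,2,3,4,5,6,7}
step 3: u <- -4                      {0,1,2,3,4,5,6,7}
step 4: p <- (p + 1)                 {0,1,2,3,4,5,6,7}
step 5: eval (p < (4 + (lane // 2))) {0,1,2,3,4,5,6,7}
step 6: q <- ((-5 + 3) + (9 // -3))  {0,1,2,3,4,5,6,7}
step 7: u <- -4                      {0,1,2,3,4,5,6,7}
step 8: p <- (p + 1)                 {0,1,2,3,4,5,6,7}
step 9: eval (p < (4 + (lane // 2))) {0,1,2,3,4,5,6,7}
step 10: q <- ((-5 + 3) + (9 // -3))  {0,1,2,3,4,5,6,7}
step 11: u <- -4                      {0,1,2,3,4,5,6,7}
step 12: p <- (p + 1)                 {0,1,2,3,4,5,6,7}
step 13: eval (p < (4 + (lane // 2))) {0,1,2,3,4,5,6,7}
step 14: q <- ((-5 + 3) + (9 // -3))  {0,1,2,3,4,5,6,7}
step 15: u <- -4                      {0,1,2,3,4,5,6,7}
step 16: p <- (p + 1)                 {0,1,2,3,4,5,6,7}
step 17: eval (p < (4 + (lane // 2))) {0,1,2,3,4,5,6,7}
step 18: q <- ((-5 + 3) + (9 // -3))  {2,3,4,5,6,7}
step 19: u <- -4                      {2,3,4,5,6,7}
step 20: p <- (p + 1)                 {2,3,4,5,6,7}
step 21: eval (p < (4 + (lane // 2))) {2,3,4,5,6,7}
step 22: q <- ((-5 + 3) + (9 // -3))  {4,5,6,7}
step 23: u <- -4                      {4,5,6,7}
step 24: p <- (p + 1)                 {4,5,6,7}
step 25: eval (p < (4 + (lane // 2))) {4,5,6,7}
step 26: q <- ((-5 + 3) + (9 // -3))  {6,7}
step 27: u <- -4                      {6,7}
step 28: p <- (p + 1)                 {6,7}
step 29: eval (p < (4 + (lane // 2))) {6,7}
step 30: q <- ((5 + lane) + (-5 // 2)) {0,1,2,3,4,5,6,7}
step 31: p <- lane                    {0,1,2,3,4,5,6,7}
step 32: u <- max((p + q), lane)      {0,1,2,3,4,5,6,7}

Answer: 33 steps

q: 2,3,4,5,6,7,8,9
p: 0,1,2,3,4,5,6,7
u: 2,4,6,8,10,12,14,16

steps = 33; useful = 216; efficiency = 216/264 = 9/11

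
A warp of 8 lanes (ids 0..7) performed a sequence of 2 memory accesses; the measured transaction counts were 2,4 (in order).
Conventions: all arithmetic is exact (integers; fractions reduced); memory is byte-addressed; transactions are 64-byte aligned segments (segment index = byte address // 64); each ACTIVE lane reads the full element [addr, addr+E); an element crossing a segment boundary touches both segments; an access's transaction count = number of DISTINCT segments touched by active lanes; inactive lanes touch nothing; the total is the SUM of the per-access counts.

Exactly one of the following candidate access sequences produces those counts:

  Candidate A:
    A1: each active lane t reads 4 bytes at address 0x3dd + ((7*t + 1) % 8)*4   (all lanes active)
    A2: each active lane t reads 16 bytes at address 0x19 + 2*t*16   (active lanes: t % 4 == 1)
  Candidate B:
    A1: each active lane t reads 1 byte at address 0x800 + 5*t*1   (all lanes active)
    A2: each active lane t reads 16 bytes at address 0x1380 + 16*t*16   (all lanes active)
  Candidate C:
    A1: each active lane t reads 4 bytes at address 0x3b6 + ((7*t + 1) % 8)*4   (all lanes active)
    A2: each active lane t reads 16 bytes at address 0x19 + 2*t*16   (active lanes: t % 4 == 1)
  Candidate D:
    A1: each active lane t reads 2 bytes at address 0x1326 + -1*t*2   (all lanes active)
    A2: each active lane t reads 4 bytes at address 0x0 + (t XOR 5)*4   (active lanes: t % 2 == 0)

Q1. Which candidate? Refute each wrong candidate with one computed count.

A: A1 gives 1 transaction, not 2
B: A1 gives 1 transaction, not 2
D: A1 gives 1 transaction, not 2
C: all counts match (2,4)

Answer: C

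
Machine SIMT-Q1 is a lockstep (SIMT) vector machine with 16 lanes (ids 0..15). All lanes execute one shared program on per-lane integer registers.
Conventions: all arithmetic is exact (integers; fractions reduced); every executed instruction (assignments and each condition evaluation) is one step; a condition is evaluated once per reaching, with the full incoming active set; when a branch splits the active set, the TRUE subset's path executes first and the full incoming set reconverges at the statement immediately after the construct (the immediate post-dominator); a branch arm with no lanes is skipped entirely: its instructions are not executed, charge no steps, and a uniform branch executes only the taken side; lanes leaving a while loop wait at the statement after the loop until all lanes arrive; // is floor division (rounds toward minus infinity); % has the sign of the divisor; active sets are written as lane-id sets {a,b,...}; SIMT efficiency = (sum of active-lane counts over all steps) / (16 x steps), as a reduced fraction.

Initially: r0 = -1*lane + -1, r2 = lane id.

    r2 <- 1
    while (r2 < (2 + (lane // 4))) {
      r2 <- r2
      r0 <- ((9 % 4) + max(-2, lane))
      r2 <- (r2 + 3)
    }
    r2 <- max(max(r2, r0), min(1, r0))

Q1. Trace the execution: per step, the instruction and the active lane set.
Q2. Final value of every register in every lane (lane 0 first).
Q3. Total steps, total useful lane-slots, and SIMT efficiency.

step 0: r2 <- 1                      {0,1,2,3,4,5,6,7,8,9,10,11,12,13,14,15}
step 1: eval (r2 < (2 + (lane // 4))) {0,1,2,3,4,5,6,7,8,9,10,11,12,13,14,15}
step 2: r2 <- r2                     {0,1,2,3,4,5,6,7,8,9,10,11,12,13,14,15}
step 3: r0 <- ((9 % 4) + max(-2, lane)) {0,1,2,3,4,5,6,7,8,9,10,11,12,13,14,15}
step 4: r2 <- (r2 + 3)               {0,1,2,3,4,5,6,7,8,9,10,11,12,13,14,15}
step 5: eval (r2 < (2 + (lane // 4))) {0,1,2,3,4,5,6,7,8,9,10,11,12,13,14,15}
step 6: r2 <- r2                     {12,13,14,15}
step 7: r0 <- ((9 % 4) + max(-2, lane)) {12,13,14,15}
step 8: r2 <- (r2 + 3)               {12,13,14,15}
step 9: eval (r2 < (2 + (lane // 4))) {12,13,14,15}
step 10: r2 <- max(max(r2, r0), min(1, r0)) {0,1,2,3,4,5,6,7,8,9,10,11,12,13,14,15}

Answer: 11 steps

r0: 1,2,3,4,5,6,7,8,9,10,11,12,13,14,15,16
r2: 4,4,4,4,5,6,7,8,9,10,11,12,13,14,15,16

steps = 11; useful = 128; efficiency = 128/176 = 8/11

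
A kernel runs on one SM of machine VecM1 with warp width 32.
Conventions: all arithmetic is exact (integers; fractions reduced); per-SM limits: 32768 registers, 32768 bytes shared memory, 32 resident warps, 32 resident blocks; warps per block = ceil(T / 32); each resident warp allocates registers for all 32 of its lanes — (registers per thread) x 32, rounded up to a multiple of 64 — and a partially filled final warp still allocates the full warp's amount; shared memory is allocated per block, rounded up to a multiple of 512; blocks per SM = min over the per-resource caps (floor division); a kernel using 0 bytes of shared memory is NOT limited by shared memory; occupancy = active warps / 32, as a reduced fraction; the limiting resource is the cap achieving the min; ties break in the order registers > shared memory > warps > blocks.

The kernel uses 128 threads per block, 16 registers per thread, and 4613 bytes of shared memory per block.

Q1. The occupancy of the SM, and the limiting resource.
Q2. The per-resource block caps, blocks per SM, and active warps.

Answer: occupancy 3/4, limited by shared memory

registers: 16 blocks
shared memory: 6 blocks
warps: 8 blocks
blocks: 32 blocks

Answer: 6 blocks, 24 active warps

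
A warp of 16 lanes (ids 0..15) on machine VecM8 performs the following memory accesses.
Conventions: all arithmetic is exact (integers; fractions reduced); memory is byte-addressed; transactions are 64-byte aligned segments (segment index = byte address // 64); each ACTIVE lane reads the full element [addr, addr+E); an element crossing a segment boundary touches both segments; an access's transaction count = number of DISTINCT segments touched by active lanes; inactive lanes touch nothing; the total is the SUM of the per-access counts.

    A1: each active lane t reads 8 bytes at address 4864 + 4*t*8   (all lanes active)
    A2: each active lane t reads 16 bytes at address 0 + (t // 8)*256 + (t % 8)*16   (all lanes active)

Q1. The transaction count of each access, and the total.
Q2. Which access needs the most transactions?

A1: 8 transactions
A2: 4 transactions

Answer: 8,4; total 12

Answer: A1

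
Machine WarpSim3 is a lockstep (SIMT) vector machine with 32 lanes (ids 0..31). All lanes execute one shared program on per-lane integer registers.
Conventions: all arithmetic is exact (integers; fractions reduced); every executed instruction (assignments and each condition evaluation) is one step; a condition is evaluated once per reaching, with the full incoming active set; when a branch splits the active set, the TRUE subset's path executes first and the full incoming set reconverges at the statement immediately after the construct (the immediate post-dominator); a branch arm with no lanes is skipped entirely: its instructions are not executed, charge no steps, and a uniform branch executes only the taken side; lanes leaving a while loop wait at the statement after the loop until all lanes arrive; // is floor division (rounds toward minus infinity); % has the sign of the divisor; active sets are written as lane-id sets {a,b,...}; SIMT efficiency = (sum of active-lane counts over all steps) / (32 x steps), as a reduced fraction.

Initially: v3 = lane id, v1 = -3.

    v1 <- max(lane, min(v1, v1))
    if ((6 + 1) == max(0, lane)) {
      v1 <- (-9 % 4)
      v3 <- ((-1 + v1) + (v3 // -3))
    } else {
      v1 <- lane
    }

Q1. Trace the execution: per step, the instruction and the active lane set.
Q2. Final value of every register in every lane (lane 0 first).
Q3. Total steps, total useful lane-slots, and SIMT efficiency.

step 0: v1 <- max(lane, min(v1, v1)) {0,1,2,3,4,5,6,7,8,9,10,11,12,13,14,15,16,17,18,19,20,21,22,23,24,25,26,27,28,29,30,31}
step 1: eval ((6 + 1) == max(0, lane)) {0,1,2,3,4,5,6,7,8,9,10,11,12,13,14,15,16,17,18,19,20,21,22,23,24,25,26,27,28,29,30,31}
step 2: v1 <- (-9 % 4)               {7}
step 3: v3 <- ((-1 + v1) + (v3 // -3)) {7}
step 4: v1 <- lane                   {0,1,2,3,4,5,6,8,9,10,11,12,13,14,15,16,17,18,19,20,21,22,23,24,25,26,27,28,29,30,31}

Answer: 5 steps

v3: 0,1,2,3,4,5,6,-1,8,9,10,11,12,13,14,15,16,17,18,19,20,21,22,23,24,25,26,27,28,29,30,31
v1: 0,1,2,3,4,5,6,3,8,9,10,11,12,13,14,15,16,17,18,19,20,21,22,23,24,25,26,27,28,29,30,31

steps = 5; useful = 97; efficiency = 97/160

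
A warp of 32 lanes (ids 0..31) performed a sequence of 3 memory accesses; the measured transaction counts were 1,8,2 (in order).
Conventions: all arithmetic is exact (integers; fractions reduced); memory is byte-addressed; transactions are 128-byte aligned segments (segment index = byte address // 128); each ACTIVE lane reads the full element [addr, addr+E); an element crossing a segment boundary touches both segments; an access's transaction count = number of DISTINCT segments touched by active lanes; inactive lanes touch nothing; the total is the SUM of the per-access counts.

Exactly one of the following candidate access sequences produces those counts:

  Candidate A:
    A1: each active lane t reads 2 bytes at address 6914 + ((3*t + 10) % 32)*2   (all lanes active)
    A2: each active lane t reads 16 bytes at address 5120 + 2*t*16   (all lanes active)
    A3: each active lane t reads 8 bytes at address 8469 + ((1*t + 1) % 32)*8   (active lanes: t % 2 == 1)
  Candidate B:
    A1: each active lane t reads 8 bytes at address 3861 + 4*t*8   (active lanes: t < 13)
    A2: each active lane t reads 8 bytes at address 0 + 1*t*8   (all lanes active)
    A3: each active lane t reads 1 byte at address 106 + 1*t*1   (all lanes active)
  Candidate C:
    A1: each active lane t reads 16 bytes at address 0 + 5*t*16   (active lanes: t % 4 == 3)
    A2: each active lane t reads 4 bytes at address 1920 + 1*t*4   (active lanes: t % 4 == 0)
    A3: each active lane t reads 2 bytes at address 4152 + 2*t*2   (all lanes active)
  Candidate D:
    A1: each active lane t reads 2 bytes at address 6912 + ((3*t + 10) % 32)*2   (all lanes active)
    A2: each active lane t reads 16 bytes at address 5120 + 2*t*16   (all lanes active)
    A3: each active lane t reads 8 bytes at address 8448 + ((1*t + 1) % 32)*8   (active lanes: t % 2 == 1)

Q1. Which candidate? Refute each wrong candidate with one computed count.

A: A3 gives 3 transactions, not 2
B: A1 gives 4 transactions, not 1
C: A1 gives 8 transactions, not 1
D: all counts match (1,8,2)

Answer: D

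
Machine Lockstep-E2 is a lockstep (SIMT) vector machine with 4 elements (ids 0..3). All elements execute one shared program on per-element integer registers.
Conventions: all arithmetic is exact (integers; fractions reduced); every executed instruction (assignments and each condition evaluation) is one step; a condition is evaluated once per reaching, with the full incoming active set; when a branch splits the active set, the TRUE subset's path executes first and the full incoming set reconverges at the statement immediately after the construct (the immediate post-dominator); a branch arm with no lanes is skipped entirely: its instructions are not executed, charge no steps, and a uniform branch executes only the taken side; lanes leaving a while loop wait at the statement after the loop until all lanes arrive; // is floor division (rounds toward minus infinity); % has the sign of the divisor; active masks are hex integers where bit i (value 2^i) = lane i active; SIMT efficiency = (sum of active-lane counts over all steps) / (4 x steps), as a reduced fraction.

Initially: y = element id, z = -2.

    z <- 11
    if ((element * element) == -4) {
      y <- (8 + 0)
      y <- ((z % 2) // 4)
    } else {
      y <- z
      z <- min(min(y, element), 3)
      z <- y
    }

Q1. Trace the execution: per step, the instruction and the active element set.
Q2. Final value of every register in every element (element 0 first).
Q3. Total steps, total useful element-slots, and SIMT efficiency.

step 0: z <- 11                      0xf
step 1: eval ((element * element) == -4) 0xf
step 2: y <- z                       0xf
step 3: z <- min(min(y, element), 3) 0xf
step 4: z <- y                       0xf

Answer: 5 steps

y: 11,11,11,11
z: 11,11,11,11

steps = 5; useful = 20; efficiency = 20/20 = 1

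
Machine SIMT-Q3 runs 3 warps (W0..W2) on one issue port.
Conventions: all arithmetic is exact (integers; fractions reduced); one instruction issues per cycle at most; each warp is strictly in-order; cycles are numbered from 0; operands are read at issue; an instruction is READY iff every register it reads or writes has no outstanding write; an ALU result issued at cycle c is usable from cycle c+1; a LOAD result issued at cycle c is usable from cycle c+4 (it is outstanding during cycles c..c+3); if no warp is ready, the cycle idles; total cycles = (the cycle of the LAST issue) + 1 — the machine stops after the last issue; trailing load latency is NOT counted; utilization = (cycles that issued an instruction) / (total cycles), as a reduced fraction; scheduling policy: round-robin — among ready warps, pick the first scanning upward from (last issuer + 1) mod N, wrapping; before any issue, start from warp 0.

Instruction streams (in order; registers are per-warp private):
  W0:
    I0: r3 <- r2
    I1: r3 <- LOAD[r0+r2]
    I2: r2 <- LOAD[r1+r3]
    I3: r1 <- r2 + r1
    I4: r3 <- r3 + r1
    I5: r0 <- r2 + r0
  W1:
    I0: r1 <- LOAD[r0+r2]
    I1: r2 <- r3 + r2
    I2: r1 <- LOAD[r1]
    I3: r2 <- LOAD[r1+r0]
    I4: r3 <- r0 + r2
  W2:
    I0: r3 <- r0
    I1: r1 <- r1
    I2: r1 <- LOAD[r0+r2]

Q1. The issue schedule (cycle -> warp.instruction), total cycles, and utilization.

cycle 0: W0.I0
cycle 1: W1.I0
cycle 2: W2.I0
cycle 3: W0.I1
cycle 4: W1.I1
cycle 5: W2.I1
cycle 6: W1.I2
cycle 7: W2.I2
cycle 8: W0.I2
cycle 9: idle
cycle 10: W1.I3
cycle 11: idle
cycle 12: W0.I3
cycle 13: W0.I4
cycle 14: W1.I4
cycle 15: W0.I5

Answer: 16 cycles, utilization 7/8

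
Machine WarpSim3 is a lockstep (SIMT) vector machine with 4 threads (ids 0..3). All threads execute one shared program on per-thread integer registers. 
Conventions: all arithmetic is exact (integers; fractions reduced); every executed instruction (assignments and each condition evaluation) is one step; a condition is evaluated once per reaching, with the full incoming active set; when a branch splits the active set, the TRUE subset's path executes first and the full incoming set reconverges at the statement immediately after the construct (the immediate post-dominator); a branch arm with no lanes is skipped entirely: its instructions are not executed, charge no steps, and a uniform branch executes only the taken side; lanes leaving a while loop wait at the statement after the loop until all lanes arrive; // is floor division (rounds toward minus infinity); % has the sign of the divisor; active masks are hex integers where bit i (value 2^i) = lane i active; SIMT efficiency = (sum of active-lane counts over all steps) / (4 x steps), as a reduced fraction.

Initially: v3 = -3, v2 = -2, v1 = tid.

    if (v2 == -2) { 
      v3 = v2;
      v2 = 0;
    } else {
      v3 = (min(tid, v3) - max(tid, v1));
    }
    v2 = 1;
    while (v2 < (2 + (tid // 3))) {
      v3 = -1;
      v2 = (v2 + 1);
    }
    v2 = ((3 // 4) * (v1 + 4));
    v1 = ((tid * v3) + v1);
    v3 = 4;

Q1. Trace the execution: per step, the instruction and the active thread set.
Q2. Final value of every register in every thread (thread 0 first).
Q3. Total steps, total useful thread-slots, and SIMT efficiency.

step 0: eval (v2 == -2)              0xf
step 1: v3 <- v2                     0xf
step 2: v2 <- 0                      0xf
step 3: v2 <- 1                      0xf
step 4: eval (v2 < (2 + (tid // 3))) 0xf
step 5: v3 <- -1                     0xf
step 6: v2 <- (v2 + 1)               0xf
step 7: eval (v2 < (2 + (tid // 3))) 0xf
step 8: v3 <- -1                     0x8
step 9: v2 <- (v2 + 1)               0x8
step 10: eval (v2 < (2 + (tid // 3))) 0x8
step 11: v2 <- ((3 // 4) * (v1 + 4))  0xf
step 12: v1 <- ((tid * v3) + v1)      0xf
step 13: v3 <- 4                      0xf

Answer: 14 steps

v3: 4,4,4,4
v2: 0,0,0,0
v1: 0,0,0,0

steps = 14; useful = 47; efficiency = 47/56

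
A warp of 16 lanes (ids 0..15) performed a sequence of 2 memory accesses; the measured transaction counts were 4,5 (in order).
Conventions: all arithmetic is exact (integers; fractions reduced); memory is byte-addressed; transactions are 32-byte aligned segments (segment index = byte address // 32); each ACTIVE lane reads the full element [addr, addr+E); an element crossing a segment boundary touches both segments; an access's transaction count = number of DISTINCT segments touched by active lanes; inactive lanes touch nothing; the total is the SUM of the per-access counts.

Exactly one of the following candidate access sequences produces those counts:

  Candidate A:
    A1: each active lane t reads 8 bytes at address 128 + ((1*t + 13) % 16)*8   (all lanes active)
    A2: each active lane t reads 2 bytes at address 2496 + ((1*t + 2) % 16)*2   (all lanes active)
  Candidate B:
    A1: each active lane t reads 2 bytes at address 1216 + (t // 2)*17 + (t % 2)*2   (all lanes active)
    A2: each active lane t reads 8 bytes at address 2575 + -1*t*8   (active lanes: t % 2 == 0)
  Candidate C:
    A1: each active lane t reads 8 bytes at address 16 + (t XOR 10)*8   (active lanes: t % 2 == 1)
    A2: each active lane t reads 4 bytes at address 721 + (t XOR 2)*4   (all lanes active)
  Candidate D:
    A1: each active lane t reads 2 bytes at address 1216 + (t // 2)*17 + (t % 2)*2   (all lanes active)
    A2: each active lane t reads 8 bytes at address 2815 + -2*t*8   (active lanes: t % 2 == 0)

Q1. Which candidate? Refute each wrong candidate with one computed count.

A: A2 gives 1 transaction, not 5
C: A1 gives 5 transactions, not 4
D: A2 gives 9 transactions, not 5
B: all counts match (4,5)

Answer: B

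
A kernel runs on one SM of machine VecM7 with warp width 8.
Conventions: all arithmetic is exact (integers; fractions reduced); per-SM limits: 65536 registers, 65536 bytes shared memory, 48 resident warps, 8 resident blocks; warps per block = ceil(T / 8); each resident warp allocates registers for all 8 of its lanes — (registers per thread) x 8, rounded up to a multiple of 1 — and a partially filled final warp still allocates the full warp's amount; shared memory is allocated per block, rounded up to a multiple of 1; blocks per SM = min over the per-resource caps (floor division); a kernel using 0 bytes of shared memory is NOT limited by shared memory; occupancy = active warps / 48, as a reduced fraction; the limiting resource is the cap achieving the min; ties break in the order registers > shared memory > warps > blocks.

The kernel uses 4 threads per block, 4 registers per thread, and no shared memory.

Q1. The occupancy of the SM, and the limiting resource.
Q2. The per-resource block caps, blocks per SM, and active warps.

Answer: occupancy 1/6, limited by blocks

registers: 2048 blocks
shared memory: no limit (kernel uses none)
warps: 48 blocks
blocks: 8 blocks

Answer: 8 blocks, 8 active warps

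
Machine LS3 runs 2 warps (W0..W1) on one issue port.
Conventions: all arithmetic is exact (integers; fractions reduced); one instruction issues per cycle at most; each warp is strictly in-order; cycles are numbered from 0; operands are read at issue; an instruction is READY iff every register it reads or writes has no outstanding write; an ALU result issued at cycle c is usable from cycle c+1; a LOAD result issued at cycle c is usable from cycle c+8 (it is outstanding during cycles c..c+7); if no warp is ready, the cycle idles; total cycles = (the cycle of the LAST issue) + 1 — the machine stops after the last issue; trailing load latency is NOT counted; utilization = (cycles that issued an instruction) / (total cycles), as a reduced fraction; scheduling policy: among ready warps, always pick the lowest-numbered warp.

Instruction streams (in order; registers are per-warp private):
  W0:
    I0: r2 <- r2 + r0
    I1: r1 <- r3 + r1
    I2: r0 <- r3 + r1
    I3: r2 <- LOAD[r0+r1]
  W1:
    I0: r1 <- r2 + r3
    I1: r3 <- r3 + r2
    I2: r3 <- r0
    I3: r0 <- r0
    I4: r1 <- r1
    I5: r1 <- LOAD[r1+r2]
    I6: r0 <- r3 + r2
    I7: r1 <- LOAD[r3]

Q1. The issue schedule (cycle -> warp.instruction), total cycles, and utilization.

cycle 0: W0.I0
cycle 1: W0.I1
cycle 2: W0.I2
cycle 3: W0.I3
cycle 4: W1.I0
cycle 5: W1.I1
cycle 6: W1.I2
cycle 7: W1.I3
cycle 8: W1.I4
cycle 9: W1.I5
cycle 10: W1.I6
cycle 11: idle
cycle 12: idle
cycle 13: idle
cycle 14: idle
cycle 15: idle
cycle 16: idle
cycle 17: W1.I7

Answer: 18 cycles, utilization 2/3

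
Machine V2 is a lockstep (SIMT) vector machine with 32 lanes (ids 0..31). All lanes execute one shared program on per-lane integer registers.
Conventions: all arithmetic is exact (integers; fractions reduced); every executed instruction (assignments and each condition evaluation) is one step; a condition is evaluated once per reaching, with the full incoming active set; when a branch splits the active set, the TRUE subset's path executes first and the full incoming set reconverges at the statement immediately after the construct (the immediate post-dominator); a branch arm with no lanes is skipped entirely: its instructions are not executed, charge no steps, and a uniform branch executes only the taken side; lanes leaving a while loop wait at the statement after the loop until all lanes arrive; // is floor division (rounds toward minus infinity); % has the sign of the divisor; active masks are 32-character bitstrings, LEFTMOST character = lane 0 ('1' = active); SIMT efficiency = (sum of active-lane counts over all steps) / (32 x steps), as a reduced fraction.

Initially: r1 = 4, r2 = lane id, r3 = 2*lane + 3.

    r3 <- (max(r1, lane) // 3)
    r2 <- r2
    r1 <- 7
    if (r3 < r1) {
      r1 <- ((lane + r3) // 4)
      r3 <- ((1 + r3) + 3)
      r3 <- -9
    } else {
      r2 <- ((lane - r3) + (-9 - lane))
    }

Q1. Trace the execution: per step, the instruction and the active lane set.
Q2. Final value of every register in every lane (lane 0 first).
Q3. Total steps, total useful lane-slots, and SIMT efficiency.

step 0: r3 <- (max(r1, lane) // 3)   11111111111111111111111111111111
step 1: r2 <- r2                     11111111111111111111111111111111
step 2: r1 <- 7                      11111111111111111111111111111111
step 3: eval (r3 < r1)               11111111111111111111111111111111
step 4: r1 <- ((lane + r3) // 4)     11111111111111111111100000000000
step 5: r3 <- ((1 + r3) + 3)         11111111111111111111100000000000
step 6: r3 <- -9                     11111111111111111111100000000000
step 7: r2 <- ((lane - r3) + (-9 - lane)) 00000000000000000000011111111111

Answer: 8 steps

r1: 0,0,0,1,1,1,2,2,2,3,3,3,4,4,4,5,5,5,6,6,6,7,7,7,7,7,7,7,7,7,7,7
r2: 0,1,2,3,4,5,6,7,8,9,10,11,12,13,14,15,16,17,18,19,20,-16,-16,-16,-17,-17,-17,-18,-18,-18,-19,-19
r3: -9,-9,-9,-9,-9,-9,-9,-9,-9,-9,-9,-9,-9,-9,-9,-9,-9,-9,-9,-9,-9,7,7,7,8,8,8,9,9,9,10,10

steps = 8; useful = 202; efficiency = 202/256 = 101/128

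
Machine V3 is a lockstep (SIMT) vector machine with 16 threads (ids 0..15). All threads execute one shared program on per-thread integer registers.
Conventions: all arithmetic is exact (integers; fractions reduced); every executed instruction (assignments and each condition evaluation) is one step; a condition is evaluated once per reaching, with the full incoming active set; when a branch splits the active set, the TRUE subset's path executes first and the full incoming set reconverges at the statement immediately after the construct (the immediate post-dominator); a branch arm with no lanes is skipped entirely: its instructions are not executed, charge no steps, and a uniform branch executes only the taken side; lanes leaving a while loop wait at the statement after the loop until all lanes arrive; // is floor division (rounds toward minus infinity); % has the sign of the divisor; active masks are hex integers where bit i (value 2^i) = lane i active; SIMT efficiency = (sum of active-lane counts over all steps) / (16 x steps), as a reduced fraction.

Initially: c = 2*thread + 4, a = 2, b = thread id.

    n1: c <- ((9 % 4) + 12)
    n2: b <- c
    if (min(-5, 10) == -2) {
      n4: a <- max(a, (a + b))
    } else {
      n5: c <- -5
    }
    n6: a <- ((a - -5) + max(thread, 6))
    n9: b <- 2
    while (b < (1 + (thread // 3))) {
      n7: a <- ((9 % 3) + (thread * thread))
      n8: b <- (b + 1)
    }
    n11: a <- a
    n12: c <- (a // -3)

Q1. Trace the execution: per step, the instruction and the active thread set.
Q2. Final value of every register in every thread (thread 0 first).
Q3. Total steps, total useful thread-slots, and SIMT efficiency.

step 0: c <- ((9 % 4) + 12)          0xffff
step 1: b <- c                       0xffff
step 2: eval (min(-5, 10) == -2)     0xffff
step 3: c <- -5                      0xffff
step 4: a <- ((a - -5) + max(thread, 6)) 0xffff
step 5: b <- 2                       0xffff
step 6: eval (b < (1 + (thread // 3))) 0xffff
step 7: a <- ((9 % 3) + (thread * thread)) 0xffc0
step 8: b <- (b + 1)                 0xffc0
step 9: eval (b < (1 + (thread // 3))) 0xffc0
step 10: a <- ((9 % 3) + (thread * thread)) 0xfe00
step 11: b <- (b + 1)                 0xfe00
step 12: eval (b < (1 + (thread // 3))) 0xfe00
step 13: a <- ((9 % 3) + (thread * thread)) 0xf000
step 14: b <- (b + 1)                 0xf000
step 15: eval (b < (1 + (thread // 3))) 0xf000
step 16: a <- ((9 % 3) + (thread * thread)) 0x8000
step 17: b <- (b + 1)                 0x8000
step 18: eval (b < (1 + (thread // 3))) 0x8000
step 19: a <- a                       0xffff
step 20: c <- (a // -3)               0xffff

Answer: 21 steps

c: -5,-5,-5,-5,-5,-5,-12,-17,-22,-27,-34,-41,-48,-57,-66,-75
a: 13,13,13,13,13,13,36,49,64,81,100,121,144,169,196,225
b: 2,2,2,2,2,2,3,3,3,4,4,4,5,5,5,6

steps = 21; useful = 210; efficiency = 210/336 = 5/8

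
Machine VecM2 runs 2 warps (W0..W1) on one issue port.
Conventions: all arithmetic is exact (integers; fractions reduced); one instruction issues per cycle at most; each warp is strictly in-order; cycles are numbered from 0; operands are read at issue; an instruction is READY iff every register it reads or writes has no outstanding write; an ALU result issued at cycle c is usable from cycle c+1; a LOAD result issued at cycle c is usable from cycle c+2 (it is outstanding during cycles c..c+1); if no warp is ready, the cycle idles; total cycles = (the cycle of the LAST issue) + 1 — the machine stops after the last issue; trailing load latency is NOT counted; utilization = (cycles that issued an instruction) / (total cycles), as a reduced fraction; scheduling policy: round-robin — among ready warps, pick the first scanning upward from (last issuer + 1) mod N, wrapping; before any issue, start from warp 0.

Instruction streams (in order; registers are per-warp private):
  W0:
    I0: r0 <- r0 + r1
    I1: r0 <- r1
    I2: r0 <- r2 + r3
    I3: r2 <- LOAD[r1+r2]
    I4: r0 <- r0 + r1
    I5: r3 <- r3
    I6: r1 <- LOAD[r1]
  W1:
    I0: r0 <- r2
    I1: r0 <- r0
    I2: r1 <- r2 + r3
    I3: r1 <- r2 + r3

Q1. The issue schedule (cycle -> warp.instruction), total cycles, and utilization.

cycle 0: W0.I0
cycle 1: W1.I0
cycle 2: W0.I1
cycle 3: W1.I1
cycle 4: W0.I2
cycle 5: W1.I2
cycle 6: W0.I3
cycle 7: W1.I3
cycle 8: W0.I4
cycle 9: W0.I5
cycle 10: W0.I6

Answer: 11 cycles, utilization 1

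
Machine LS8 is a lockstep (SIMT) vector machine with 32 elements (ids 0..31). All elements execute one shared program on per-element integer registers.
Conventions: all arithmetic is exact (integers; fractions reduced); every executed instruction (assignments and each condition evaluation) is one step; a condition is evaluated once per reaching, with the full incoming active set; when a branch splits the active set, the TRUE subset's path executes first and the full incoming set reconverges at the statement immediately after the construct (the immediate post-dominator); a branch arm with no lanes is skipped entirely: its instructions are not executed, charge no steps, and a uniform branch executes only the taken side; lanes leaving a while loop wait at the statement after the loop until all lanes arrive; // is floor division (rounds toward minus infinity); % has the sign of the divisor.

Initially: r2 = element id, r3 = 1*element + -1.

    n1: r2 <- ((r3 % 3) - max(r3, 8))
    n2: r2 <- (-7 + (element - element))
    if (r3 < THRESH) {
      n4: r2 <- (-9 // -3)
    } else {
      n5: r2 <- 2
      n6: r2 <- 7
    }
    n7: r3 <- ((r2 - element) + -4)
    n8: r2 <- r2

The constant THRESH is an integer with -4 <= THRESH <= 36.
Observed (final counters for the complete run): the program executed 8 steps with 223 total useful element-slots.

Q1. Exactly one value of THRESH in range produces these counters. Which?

Answer: THRESH = 0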